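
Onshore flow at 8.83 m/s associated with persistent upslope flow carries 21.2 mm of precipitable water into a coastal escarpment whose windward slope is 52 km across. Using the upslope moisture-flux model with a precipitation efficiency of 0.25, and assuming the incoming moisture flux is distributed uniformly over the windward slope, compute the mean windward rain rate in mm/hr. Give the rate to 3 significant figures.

R ≈ 3.24 mm/hr

Incoming column moisture flux per unit ridge length: F = V × PW = 8.83 × 21.2 = 187.196 mm·m/s.
Spread over the 52 km slope with efficiency ε = 0.25: R = ε·F/W = 0.25 × 187.196 / 52000 m = 9.000e-04 mm/s.
R = 9.000e-04 × 3600 = 3.24 mm/hr.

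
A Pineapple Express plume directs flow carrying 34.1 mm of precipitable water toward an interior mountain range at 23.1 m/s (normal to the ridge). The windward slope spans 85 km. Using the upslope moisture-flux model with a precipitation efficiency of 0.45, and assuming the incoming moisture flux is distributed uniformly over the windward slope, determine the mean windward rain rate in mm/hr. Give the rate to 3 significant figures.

Incoming column moisture flux per unit ridge length: F = V × PW = 23.1 × 34.1 = 787.71 mm·m/s.
Spread over the 85 km slope with efficiency ε = 0.45: R = ε·F/W = 0.45 × 787.71 / 85000 m = 4.170e-03 mm/s.
R = 4.170e-03 × 3600 = 15.0 mm/hr.

R ≈ 15.0 mm/hr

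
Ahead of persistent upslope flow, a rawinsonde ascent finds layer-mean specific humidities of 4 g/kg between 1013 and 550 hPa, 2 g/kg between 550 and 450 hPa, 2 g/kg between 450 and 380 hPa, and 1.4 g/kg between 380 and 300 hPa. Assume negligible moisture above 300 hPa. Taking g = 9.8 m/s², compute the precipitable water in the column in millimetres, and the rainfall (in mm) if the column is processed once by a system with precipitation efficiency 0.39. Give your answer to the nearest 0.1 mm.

PW ≈ 23.5 mm; rainfall ≈ 9.2 mm

Precipitable water is the column-integrated vapour mass per unit area: PW = (1/g) Σ q̄ Δp, with q in kg/kg and Δp in Pa (1 kg/m² of water = 1 mm).
Layer 1013–550 hPa: Δp = 463 hPa = 46300 Pa, q̄ = 0.004 kg/kg → 0.004 × 46300 / 9.8 = 18.90 mm
Layer 550–450 hPa: Δp = 100 hPa = 10000 Pa, q̄ = 0.002 kg/kg → 0.002 × 10000 / 9.8 = 2.04 mm
Layer 450–380 hPa: Δp = 70 hPa = 7000 Pa, q̄ = 0.002 kg/kg → 0.002 × 7000 / 9.8 = 1.43 mm
Layer 380–300 hPa: Δp = 80 hPa = 8000 Pa, q̄ = 0.0014 kg/kg → 0.0014 × 8000 / 9.8 = 1.14 mm
PW = 18.90 + 2.04 + 1.43 + 1.14 = 23.51 ≈ 23.5 mm.
Rainfall = ε × PW = 0.39 × 23.5 = 9.2 mm.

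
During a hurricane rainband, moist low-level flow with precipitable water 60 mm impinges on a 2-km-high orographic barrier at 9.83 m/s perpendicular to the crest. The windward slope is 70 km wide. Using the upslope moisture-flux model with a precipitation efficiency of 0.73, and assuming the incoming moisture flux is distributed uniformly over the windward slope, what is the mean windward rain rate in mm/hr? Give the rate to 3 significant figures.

Incoming column moisture flux per unit ridge length: F = V × PW = 9.83 × 60 = 589.8 mm·m/s.
Spread over the 70 km slope with efficiency ε = 0.73: R = ε·F/W = 0.73 × 589.8 / 70000 m = 6.151e-03 mm/s.
R = 6.151e-03 × 3600 = 22.1 mm/hr.

R ≈ 22.1 mm/hr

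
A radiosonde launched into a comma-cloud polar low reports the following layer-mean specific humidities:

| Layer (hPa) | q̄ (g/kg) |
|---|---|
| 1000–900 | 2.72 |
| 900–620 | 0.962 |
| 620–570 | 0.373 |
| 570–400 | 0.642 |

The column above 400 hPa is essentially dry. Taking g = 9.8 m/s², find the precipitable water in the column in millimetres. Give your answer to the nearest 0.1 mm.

Precipitable water is the column-integrated vapour mass per unit area: PW = (1/g) Σ q̄ Δp, with q in kg/kg and Δp in Pa (1 kg/m² of water = 1 mm).
Layer 1000–900 hPa: Δp = 100 hPa = 10000 Pa, q̄ = 0.00272 kg/kg → 0.00272 × 10000 / 9.8 = 2.78 mm
Layer 900–620 hPa: Δp = 280 hPa = 28000 Pa, q̄ = 0.000962 kg/kg → 0.000962 × 28000 / 9.8 = 2.75 mm
Layer 620–570 hPa: Δp = 50 hPa = 5000 Pa, q̄ = 0.000373 kg/kg → 0.000373 × 5000 / 9.8 = 0.19 mm
Layer 570–400 hPa: Δp = 170 hPa = 17000 Pa, q̄ = 0.000642 kg/kg → 0.000642 × 17000 / 9.8 = 1.11 mm
PW = 2.78 + 2.75 + 0.19 + 1.11 = 6.83 ≈ 6.8 mm.

PW ≈ 6.8 mm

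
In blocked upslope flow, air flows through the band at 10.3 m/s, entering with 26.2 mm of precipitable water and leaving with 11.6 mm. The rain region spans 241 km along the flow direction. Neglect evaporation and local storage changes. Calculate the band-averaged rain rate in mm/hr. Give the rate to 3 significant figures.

R ≈ 2.25 mm/hr

Column moisture flux per unit crosswind length is F = V × PW.
Inflow: F_in = 10.3 × 26.2 = 269.86 mm·m/s
Outflow: F_out = 10.3 × 11.6 = 119.48 mm·m/s
Steady-state rate R = (F_in − F_out)/L = (269.86 − 119.48) / 241000 m = 6.240e-04 mm/s.
R = 6.240e-04 × 3600 = 2.25 mm/hr.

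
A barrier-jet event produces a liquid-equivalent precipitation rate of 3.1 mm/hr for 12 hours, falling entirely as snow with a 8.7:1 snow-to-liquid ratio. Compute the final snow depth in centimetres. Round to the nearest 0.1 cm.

snow depth ≈ 32.4 cm

Liquid-equivalent depth = 3.1 × 12 = 37.2 mm.
Snow depth = 37.2 mm × 8.7 = 323.64 mm = 32.4 cm.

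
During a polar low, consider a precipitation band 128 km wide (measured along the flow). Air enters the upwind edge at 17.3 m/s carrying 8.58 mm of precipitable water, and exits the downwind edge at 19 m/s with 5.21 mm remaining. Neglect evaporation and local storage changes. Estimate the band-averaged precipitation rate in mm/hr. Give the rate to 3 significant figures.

R ≈ 1.39 mm/hr

Column moisture flux per unit crosswind length is F = V × PW.
Inflow: F_in = 17.3 × 8.58 = 148.434 mm·m/s
Outflow: F_out = 19 × 5.21 = 98.99 mm·m/s
Steady-state rate R = (F_in − F_out)/L = (148.434 − 98.99) / 128000 m = 3.863e-04 mm/s.
R = 3.863e-04 × 3600 = 1.39 mm/hr.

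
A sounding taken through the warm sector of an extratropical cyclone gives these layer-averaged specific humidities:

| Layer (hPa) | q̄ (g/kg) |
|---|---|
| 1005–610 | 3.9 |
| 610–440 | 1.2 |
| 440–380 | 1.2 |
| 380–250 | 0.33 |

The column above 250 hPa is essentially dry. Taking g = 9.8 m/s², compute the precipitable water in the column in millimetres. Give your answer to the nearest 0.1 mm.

Precipitable water is the column-integrated vapour mass per unit area: PW = (1/g) Σ q̄ Δp, with q in kg/kg and Δp in Pa (1 kg/m² of water = 1 mm).
Layer 1005–610 hPa: Δp = 395 hPa = 39500 Pa, q̄ = 0.0039 kg/kg → 0.0039 × 39500 / 9.8 = 15.72 mm
Layer 610–440 hPa: Δp = 170 hPa = 17000 Pa, q̄ = 0.0012 kg/kg → 0.0012 × 17000 / 9.8 = 2.08 mm
Layer 440–380 hPa: Δp = 60 hPa = 6000 Pa, q̄ = 0.0012 kg/kg → 0.0012 × 6000 / 9.8 = 0.73 mm
Layer 380–250 hPa: Δp = 130 hPa = 13000 Pa, q̄ = 0.00033 kg/kg → 0.00033 × 13000 / 9.8 = 0.44 mm
PW = 15.72 + 2.08 + 0.73 + 0.44 = 18.97 ≈ 19.0 mm.

PW ≈ 19.0 mm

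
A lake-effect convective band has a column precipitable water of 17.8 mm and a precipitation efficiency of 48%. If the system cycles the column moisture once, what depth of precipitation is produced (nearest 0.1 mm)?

Precipitation = ε × PW = 0.48 × 17.8 = 8.5 mm.

precipitation ≈ 8.5 mm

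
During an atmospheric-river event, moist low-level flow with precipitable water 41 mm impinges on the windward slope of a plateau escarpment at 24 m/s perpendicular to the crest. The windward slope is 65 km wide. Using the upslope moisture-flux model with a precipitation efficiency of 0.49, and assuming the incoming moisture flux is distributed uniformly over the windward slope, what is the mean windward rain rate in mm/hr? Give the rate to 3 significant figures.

Incoming column moisture flux per unit ridge length: F = V × PW = 24 × 41 = 984 mm·m/s.
Spread over the 65 km slope with efficiency ε = 0.49: R = ε·F/W = 0.49 × 984 / 65000 m = 7.418e-03 mm/s.
R = 7.418e-03 × 3600 = 26.7 mm/hr.

R ≈ 26.7 mm/hr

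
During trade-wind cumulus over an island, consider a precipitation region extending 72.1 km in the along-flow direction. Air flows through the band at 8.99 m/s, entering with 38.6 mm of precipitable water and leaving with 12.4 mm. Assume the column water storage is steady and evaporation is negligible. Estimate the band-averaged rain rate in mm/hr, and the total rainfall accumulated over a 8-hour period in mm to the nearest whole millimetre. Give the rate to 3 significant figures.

Column moisture flux per unit crosswind length is F = V × PW.
Inflow: F_in = 8.99 × 38.6 = 347.014 mm·m/s
Outflow: F_out = 8.99 × 12.4 = 111.476 mm·m/s
Steady-state rate R = (F_in − F_out)/L = (347.014 − 111.476) / 72100 m = 3.267e-03 mm/s.
R = 3.267e-03 × 3600 = 11.8 mm/hr.
Over 8 h: total = 11.8 × 8 = 94.4 ≈ 94 mm.

R ≈ 11.8 mm/hr; total ≈ 94 mm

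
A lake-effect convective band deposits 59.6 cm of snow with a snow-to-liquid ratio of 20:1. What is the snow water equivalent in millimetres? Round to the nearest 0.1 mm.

SWE = snow depth / ratio = 59.6 cm / 20 = 2.980 cm = 29.8 mm.

SWE ≈ 29.8 mm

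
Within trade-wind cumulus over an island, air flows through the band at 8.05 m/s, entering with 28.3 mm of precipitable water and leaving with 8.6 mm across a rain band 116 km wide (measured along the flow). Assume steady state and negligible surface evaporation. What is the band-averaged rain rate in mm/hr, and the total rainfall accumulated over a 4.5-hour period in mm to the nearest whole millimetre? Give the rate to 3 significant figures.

R ≈ 4.92 mm/hr; total ≈ 22 mm

Column moisture flux per unit crosswind length is F = V × PW.
Inflow: F_in = 8.05 × 28.3 = 227.815 mm·m/s
Outflow: F_out = 8.05 × 8.6 = 69.23 mm·m/s
Steady-state rate R = (F_in − F_out)/L = (227.815 − 69.23) / 116000 m = 1.367e-03 mm/s.
R = 1.367e-03 × 3600 = 4.92 mm/hr.
Over 4.5 h: total = 4.92 × 4.5 = 22.14 ≈ 22 mm.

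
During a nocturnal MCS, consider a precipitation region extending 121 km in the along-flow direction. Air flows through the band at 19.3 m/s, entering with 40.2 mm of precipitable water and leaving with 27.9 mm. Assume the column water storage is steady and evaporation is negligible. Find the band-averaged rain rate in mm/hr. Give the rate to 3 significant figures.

Column moisture flux per unit crosswind length is F = V × PW.
Inflow: F_in = 19.3 × 40.2 = 775.86 mm·m/s
Outflow: F_out = 19.3 × 27.9 = 538.47 mm·m/s
Steady-state rate R = (F_in − F_out)/L = (775.86 − 538.47) / 121000 m = 1.962e-03 mm/s.
R = 1.962e-03 × 3600 = 7.06 mm/hr.

R ≈ 7.06 mm/hr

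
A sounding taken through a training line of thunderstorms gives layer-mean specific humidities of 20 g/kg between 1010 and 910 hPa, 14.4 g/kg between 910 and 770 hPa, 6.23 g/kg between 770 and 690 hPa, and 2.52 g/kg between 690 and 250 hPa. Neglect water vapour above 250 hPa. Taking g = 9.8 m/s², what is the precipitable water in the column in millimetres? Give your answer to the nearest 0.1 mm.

PW ≈ 57.4 mm

Precipitable water is the column-integrated vapour mass per unit area: PW = (1/g) Σ q̄ Δp, with q in kg/kg and Δp in Pa (1 kg/m² of water = 1 mm).
Layer 1010–910 hPa: Δp = 100 hPa = 10000 Pa, q̄ = 0.02 kg/kg → 0.02 × 10000 / 9.8 = 20.41 mm
Layer 910–770 hPa: Δp = 140 hPa = 14000 Pa, q̄ = 0.0144 kg/kg → 0.0144 × 14000 / 9.8 = 20.57 mm
Layer 770–690 hPa: Δp = 80 hPa = 8000 Pa, q̄ = 0.00623 kg/kg → 0.00623 × 8000 / 9.8 = 5.09 mm
Layer 690–250 hPa: Δp = 440 hPa = 44000 Pa, q̄ = 0.00252 kg/kg → 0.00252 × 44000 / 9.8 = 11.31 mm
PW = 20.41 + 20.57 + 5.09 + 11.31 = 57.38 ≈ 57.4 mm.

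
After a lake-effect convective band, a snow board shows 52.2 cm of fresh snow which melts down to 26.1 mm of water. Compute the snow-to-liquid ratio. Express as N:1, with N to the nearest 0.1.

ratio ≈ 20.0

Ratio = snow depth / SWE = 522 mm / 26.1 mm = 20.0, i.e. 20.0:1.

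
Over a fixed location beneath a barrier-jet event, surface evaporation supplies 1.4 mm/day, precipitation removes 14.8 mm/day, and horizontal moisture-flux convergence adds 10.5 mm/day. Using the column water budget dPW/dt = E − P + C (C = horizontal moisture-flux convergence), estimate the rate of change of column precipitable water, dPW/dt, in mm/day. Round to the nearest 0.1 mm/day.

dPW/dt = E − P + C = 1.4 − 14.8 + (10.5) = -2.9 mm/day.

dPW/dt ≈ -2.9 mm/day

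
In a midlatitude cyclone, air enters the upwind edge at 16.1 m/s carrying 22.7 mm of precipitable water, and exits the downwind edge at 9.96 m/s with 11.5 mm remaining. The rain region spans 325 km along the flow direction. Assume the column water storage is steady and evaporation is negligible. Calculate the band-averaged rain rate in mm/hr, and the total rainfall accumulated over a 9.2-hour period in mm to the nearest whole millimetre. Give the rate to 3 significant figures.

R ≈ 2.78 mm/hr; total ≈ 26 mm

Column moisture flux per unit crosswind length is F = V × PW.
Inflow: F_in = 16.1 × 22.7 = 365.47 mm·m/s
Outflow: F_out = 9.96 × 11.5 = 114.54 mm·m/s
Steady-state rate R = (F_in − F_out)/L = (365.47 − 114.54) / 325000 m = 7.721e-04 mm/s.
R = 7.721e-04 × 3600 = 2.78 mm/hr.
Over 9.2 h: total = 2.78 × 9.2 = 25.576 ≈ 26 mm.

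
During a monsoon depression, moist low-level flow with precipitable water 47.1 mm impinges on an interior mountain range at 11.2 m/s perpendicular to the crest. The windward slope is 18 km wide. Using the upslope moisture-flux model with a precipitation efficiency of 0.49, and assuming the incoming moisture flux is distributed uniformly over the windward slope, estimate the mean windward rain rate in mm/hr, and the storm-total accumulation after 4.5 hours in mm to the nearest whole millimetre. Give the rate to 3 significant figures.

Incoming column moisture flux per unit ridge length: F = V × PW = 11.2 × 47.1 = 527.52 mm·m/s.
Spread over the 18 km slope with efficiency ε = 0.49: R = ε·F/W = 0.49 × 527.52 / 18000 m = 1.436e-02 mm/s.
R = 1.436e-02 × 3600 = 51.7 mm/hr.
Over 4.5 h: total = 51.7 × 4.5 = 232.65 ≈ 233 mm.

R ≈ 51.7 mm/hr; total ≈ 233 mm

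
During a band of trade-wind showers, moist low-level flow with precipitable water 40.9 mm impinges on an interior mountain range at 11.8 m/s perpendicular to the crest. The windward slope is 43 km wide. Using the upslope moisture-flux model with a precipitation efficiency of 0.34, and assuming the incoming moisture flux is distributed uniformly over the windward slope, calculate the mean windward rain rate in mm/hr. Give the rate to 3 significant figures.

Incoming column moisture flux per unit ridge length: F = V × PW = 11.8 × 40.9 = 482.62 mm·m/s.
Spread over the 43 km slope with efficiency ε = 0.34: R = ε·F/W = 0.34 × 482.62 / 43000 m = 3.816e-03 mm/s.
R = 3.816e-03 × 3600 = 13.7 mm/hr.

R ≈ 13.7 mm/hr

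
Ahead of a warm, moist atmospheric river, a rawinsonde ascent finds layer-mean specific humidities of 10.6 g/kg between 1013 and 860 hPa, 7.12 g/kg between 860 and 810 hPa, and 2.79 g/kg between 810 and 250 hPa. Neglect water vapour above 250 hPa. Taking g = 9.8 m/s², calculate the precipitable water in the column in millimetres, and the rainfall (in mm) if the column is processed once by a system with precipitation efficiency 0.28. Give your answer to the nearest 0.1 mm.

PW ≈ 36.1 mm; rainfall ≈ 10.1 mm

Precipitable water is the column-integrated vapour mass per unit area: PW = (1/g) Σ q̄ Δp, with q in kg/kg and Δp in Pa (1 kg/m² of water = 1 mm).
Layer 1013–860 hPa: Δp = 153 hPa = 15300 Pa, q̄ = 0.0106 kg/kg → 0.0106 × 15300 / 9.8 = 16.55 mm
Layer 860–810 hPa: Δp = 50 hPa = 5000 Pa, q̄ = 0.00712 kg/kg → 0.00712 × 5000 / 9.8 = 3.63 mm
Layer 810–250 hPa: Δp = 560 hPa = 56000 Pa, q̄ = 0.00279 kg/kg → 0.00279 × 56000 / 9.8 = 15.94 mm
PW = 16.55 + 3.63 + 15.94 = 36.12 ≈ 36.1 mm.
Rainfall = ε × PW = 0.28 × 36.1 = 10.1 mm.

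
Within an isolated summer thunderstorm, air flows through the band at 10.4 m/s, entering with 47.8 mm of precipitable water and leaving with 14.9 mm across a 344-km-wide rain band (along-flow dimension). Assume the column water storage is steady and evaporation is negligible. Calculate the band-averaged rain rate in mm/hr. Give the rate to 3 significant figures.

R ≈ 3.58 mm/hr

Column moisture flux per unit crosswind length is F = V × PW.
Inflow: F_in = 10.4 × 47.8 = 497.12 mm·m/s
Outflow: F_out = 10.4 × 14.9 = 154.96 mm·m/s
Steady-state rate R = (F_in − F_out)/L = (497.12 − 154.96) / 344000 m = 9.947e-04 mm/s.
R = 9.947e-04 × 3600 = 3.58 mm/hr.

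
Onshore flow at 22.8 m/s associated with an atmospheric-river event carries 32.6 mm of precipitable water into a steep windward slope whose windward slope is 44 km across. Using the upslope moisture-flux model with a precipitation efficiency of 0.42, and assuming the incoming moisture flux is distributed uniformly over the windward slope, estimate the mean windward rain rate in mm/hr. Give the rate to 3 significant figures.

Incoming column moisture flux per unit ridge length: F = V × PW = 22.8 × 32.6 = 743.28 mm·m/s.
Spread over the 44 km slope with efficiency ε = 0.42: R = ε·F/W = 0.42 × 743.28 / 44000 m = 7.095e-03 mm/s.
R = 7.095e-03 × 3600 = 25.5 mm/hr.

R ≈ 25.5 mm/hr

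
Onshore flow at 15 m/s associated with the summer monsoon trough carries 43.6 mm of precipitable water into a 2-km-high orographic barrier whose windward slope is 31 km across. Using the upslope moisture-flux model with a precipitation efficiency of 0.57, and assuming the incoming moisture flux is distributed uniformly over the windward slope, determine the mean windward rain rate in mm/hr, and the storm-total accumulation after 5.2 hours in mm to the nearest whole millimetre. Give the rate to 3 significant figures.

Incoming column moisture flux per unit ridge length: F = V × PW = 15 × 43.6 = 654 mm·m/s.
Spread over the 31 km slope with efficiency ε = 0.57: R = ε·F/W = 0.57 × 654 / 31000 m = 1.203e-02 mm/s.
R = 1.203e-02 × 3600 = 43.3 mm/hr.
Over 5.2 h: total = 43.3 × 5.2 = 225.16 ≈ 225 mm.

R ≈ 43.3 mm/hr; total ≈ 225 mm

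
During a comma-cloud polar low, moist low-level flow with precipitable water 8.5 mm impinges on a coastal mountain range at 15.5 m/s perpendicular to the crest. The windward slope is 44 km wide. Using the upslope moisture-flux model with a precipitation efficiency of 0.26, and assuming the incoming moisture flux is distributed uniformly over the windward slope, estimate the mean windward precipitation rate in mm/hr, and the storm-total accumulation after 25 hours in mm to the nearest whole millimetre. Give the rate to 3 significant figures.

Incoming column moisture flux per unit ridge length: F = V × PW = 15.5 × 8.5 = 131.75 mm·m/s.
Spread over the 44 km slope with efficiency ε = 0.26: R = ε·F/W = 0.26 × 131.75 / 44000 m = 7.785e-04 mm/s.
R = 7.785e-04 × 3600 = 2.80 mm/hr.
Over 25 h: total = 2.80 × 25 = 70 mm.

R ≈ 2.80 mm/hr; total ≈ 70 mm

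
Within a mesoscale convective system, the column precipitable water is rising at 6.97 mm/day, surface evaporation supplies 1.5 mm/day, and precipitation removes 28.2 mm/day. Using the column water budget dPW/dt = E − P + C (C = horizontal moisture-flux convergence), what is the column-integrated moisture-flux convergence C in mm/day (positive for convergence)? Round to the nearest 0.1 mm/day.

dPW/dt = +6.97 mm/day.
C = dPW/dt − E + P = (+6.97) − 1.5 + 28.2 = 33.7 mm/day.

C ≈ 33.7 mm/day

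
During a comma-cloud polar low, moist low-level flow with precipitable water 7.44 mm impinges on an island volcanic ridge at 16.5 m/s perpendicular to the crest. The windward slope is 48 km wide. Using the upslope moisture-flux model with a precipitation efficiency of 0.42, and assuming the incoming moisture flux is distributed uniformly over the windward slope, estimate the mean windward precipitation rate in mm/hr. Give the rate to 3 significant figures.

R ≈ 3.87 mm/hr

Incoming column moisture flux per unit ridge length: F = V × PW = 16.5 × 7.44 = 122.76 mm·m/s.
Spread over the 48 km slope with efficiency ε = 0.42: R = ε·F/W = 0.42 × 122.76 / 48000 m = 1.074e-03 mm/s.
R = 1.074e-03 × 3600 = 3.87 mm/hr.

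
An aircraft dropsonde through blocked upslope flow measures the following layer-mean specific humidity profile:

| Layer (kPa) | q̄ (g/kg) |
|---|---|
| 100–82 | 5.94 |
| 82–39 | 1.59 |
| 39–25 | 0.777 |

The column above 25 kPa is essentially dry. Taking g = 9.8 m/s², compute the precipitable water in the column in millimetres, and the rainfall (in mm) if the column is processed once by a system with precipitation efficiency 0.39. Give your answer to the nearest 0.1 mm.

PW ≈ 19.0 mm; rainfall ≈ 7.4 mm

Precipitable water is the column-integrated vapour mass per unit area: PW = (1/g) Σ q̄ Δp, with q in kg/kg and Δp in Pa (1 kg/m² of water = 1 mm).
Layer 100–82 kPa: Δp = 180 hPa = 18000 Pa, q̄ = 0.00594 kg/kg → 0.00594 × 18000 / 9.8 = 10.91 mm
Layer 82–39 kPa: Δp = 430 hPa = 43000 Pa, q̄ = 0.00159 kg/kg → 0.00159 × 43000 / 9.8 = 6.98 mm
Layer 39–25 kPa: Δp = 140 hPa = 14000 Pa, q̄ = 0.000777 kg/kg → 0.000777 × 14000 / 9.8 = 1.11 mm
PW = 10.91 + 6.98 + 1.11 = 19.00 ≈ 19.0 mm.
Rainfall = ε × PW = 0.39 × 19.0 = 7.4 mm.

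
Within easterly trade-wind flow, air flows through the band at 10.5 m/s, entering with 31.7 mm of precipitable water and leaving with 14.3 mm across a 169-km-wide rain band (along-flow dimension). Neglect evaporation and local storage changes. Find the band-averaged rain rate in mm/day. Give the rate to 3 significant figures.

Column moisture flux per unit crosswind length is F = V × PW.
Inflow: F_in = 10.5 × 31.7 = 332.85 mm·m/s
Outflow: F_out = 10.5 × 14.3 = 150.15 mm·m/s
Steady-state rate R = (F_in − F_out)/L = (332.85 − 150.15) / 169000 m = 1.081e-03 mm/s.
R = 1.081e-03 × 3600 × 24 = 93.4 mm/day.

R ≈ 93.4 mm/day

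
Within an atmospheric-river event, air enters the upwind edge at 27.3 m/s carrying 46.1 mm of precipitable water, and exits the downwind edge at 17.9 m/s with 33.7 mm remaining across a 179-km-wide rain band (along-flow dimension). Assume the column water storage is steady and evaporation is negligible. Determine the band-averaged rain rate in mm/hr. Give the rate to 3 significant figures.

Column moisture flux per unit crosswind length is F = V × PW.
Inflow: F_in = 27.3 × 46.1 = 1258.53 mm·m/s
Outflow: F_out = 17.9 × 33.7 = 603.23 mm·m/s
Steady-state rate R = (F_in − F_out)/L = (1258.53 − 603.23) / 179000 m = 3.661e-03 mm/s.
R = 3.661e-03 × 3600 = 13.2 mm/hr.

R ≈ 13.2 mm/hr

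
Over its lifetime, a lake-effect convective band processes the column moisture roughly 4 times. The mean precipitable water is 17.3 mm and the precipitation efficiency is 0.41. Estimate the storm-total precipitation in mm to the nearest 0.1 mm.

Each cycle deposits ε × PW = 0.41 × 17.3 = 7.093 mm.
Over 4 cycles: 4 × 7.093 = 28.4 mm.

precipitation ≈ 28.4 mm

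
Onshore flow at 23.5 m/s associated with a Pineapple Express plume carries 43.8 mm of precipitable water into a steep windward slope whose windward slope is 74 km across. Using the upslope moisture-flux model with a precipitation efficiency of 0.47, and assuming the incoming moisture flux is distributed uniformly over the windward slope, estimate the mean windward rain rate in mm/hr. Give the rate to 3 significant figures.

Incoming column moisture flux per unit ridge length: F = V × PW = 23.5 × 43.8 = 1029.3 mm·m/s.
Spread over the 74 km slope with efficiency ε = 0.47: R = ε·F/W = 0.47 × 1029.3 / 74000 m = 6.537e-03 mm/s.
R = 6.537e-03 × 3600 = 23.5 mm/hr.

R ≈ 23.5 mm/hr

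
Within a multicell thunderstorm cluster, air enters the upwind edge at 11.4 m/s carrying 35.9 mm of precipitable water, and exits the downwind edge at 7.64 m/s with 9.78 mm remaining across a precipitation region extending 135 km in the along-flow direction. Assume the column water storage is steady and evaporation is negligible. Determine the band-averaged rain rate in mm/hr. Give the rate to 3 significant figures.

R ≈ 8.92 mm/hr

Column moisture flux per unit crosswind length is F = V × PW.
Inflow: F_in = 11.4 × 35.9 = 409.26 mm·m/s
Outflow: F_out = 7.64 × 9.78 = 74.7192 mm·m/s
Steady-state rate R = (F_in − F_out)/L = (409.26 − 74.7192) / 135000 m = 2.478e-03 mm/s.
R = 2.478e-03 × 3600 = 8.92 mm/hr.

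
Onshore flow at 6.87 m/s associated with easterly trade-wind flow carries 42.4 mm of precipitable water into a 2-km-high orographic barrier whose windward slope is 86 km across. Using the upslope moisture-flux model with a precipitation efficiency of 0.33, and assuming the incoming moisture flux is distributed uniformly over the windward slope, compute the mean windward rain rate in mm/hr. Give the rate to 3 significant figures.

R ≈ 4.02 mm/hr

Incoming column moisture flux per unit ridge length: F = V × PW = 6.87 × 42.4 = 291.288 mm·m/s.
Spread over the 86 km slope with efficiency ε = 0.33: R = ε·F/W = 0.33 × 291.288 / 86000 m = 1.118e-03 mm/s.
R = 1.118e-03 × 3600 = 4.02 mm/hr.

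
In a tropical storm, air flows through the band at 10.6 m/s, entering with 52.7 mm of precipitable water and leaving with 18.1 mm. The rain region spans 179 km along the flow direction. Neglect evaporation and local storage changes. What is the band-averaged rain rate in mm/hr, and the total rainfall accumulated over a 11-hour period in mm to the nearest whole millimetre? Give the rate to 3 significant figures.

Column moisture flux per unit crosswind length is F = V × PW.
Inflow: F_in = 10.6 × 52.7 = 558.62 mm·m/s
Outflow: F_out = 10.6 × 18.1 = 191.86 mm·m/s
Steady-state rate R = (F_in − F_out)/L = (558.62 − 191.86) / 179000 m = 2.049e-03 mm/s.
R = 2.049e-03 × 3600 = 7.38 mm/hr.
Over 11 h: total = 7.38 × 11 = 81.18 ≈ 81 mm.

R ≈ 7.38 mm/hr; total ≈ 81 mm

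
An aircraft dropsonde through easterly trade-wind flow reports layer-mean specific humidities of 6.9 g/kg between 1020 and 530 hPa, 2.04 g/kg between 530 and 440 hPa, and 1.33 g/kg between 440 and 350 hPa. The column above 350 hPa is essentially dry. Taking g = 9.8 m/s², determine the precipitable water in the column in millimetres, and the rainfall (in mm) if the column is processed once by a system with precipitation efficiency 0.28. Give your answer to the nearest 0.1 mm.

PW ≈ 37.6 mm; rainfall ≈ 10.5 mm

Precipitable water is the column-integrated vapour mass per unit area: PW = (1/g) Σ q̄ Δp, with q in kg/kg and Δp in Pa (1 kg/m² of water = 1 mm).
Layer 1020–530 hPa: Δp = 490 hPa = 49000 Pa, q̄ = 0.0069 kg/kg → 0.0069 × 49000 / 9.8 = 34.50 mm
Layer 530–440 hPa: Δp = 90 hPa = 9000 Pa, q̄ = 0.00204 kg/kg → 0.00204 × 9000 / 9.8 = 1.87 mm
Layer 440–350 hPa: Δp = 90 hPa = 9000 Pa, q̄ = 0.00133 kg/kg → 0.00133 × 9000 / 9.8 = 1.22 mm
PW = 34.50 + 1.87 + 1.22 = 37.59 ≈ 37.6 mm.
Rainfall = ε × PW = 0.28 × 37.6 = 10.5 mm.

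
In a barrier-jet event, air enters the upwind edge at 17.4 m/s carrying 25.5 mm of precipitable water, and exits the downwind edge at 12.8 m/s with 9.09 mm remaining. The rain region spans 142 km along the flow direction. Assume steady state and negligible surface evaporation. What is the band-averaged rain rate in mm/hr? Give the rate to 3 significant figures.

Column moisture flux per unit crosswind length is F = V × PW.
Inflow: F_in = 17.4 × 25.5 = 443.7 mm·m/s
Outflow: F_out = 12.8 × 9.09 = 116.352 mm·m/s
Steady-state rate R = (F_in − F_out)/L = (443.7 − 116.352) / 142000 m = 2.305e-03 mm/s.
R = 2.305e-03 × 3600 = 8.30 mm/hr.

R ≈ 8.30 mm/hr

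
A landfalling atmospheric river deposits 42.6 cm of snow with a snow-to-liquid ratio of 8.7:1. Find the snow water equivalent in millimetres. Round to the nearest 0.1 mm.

SWE ≈ 49.0 mm

SWE = snow depth / ratio = 42.6 cm / 8.7 = 4.897 cm = 49.0 mm.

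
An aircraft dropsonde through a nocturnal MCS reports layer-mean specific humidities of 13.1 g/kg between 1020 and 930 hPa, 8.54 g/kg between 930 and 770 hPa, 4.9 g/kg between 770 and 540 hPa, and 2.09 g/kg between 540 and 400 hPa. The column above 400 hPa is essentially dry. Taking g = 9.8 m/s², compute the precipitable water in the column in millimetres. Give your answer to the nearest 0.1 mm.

Precipitable water is the column-integrated vapour mass per unit area: PW = (1/g) Σ q̄ Δp, with q in kg/kg and Δp in Pa (1 kg/m² of water = 1 mm).
Layer 1020–930 hPa: Δp = 90 hPa = 9000 Pa, q̄ = 0.0131 kg/kg → 0.0131 × 9000 / 9.8 = 12.03 mm
Layer 930–770 hPa: Δp = 160 hPa = 16000 Pa, q̄ = 0.00854 kg/kg → 0.00854 × 16000 / 9.8 = 13.94 mm
Layer 770–540 hPa: Δp = 230 hPa = 23000 Pa, q̄ = 0.0049 kg/kg → 0.0049 × 23000 / 9.8 = 11.50 mm
Layer 540–400 hPa: Δp = 140 hPa = 14000 Pa, q̄ = 0.00209 kg/kg → 0.00209 × 14000 / 9.8 = 2.99 mm
PW = 12.03 + 13.94 + 11.50 + 2.99 = 40.46 ≈ 40.5 mm.

PW ≈ 40.5 mm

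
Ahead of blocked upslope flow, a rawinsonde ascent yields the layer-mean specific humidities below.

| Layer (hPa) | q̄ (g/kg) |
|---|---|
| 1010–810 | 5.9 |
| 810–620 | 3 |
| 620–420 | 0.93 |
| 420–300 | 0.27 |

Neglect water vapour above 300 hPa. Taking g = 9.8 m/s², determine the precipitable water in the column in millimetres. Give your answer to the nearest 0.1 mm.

PW ≈ 20.1 mm

Precipitable water is the column-integrated vapour mass per unit area: PW = (1/g) Σ q̄ Δp, with q in kg/kg and Δp in Pa (1 kg/m² of water = 1 mm).
Layer 1010–810 hPa: Δp = 200 hPa = 20000 Pa, q̄ = 0.0059 kg/kg → 0.0059 × 20000 / 9.8 = 12.04 mm
Layer 810–620 hPa: Δp = 190 hPa = 19000 Pa, q̄ = 0.003 kg/kg → 0.003 × 19000 / 9.8 = 5.82 mm
Layer 620–420 hPa: Δp = 200 hPa = 20000 Pa, q̄ = 0.00093 kg/kg → 0.00093 × 20000 / 9.8 = 1.90 mm
Layer 420–300 hPa: Δp = 120 hPa = 12000 Pa, q̄ = 0.00027 kg/kg → 0.00027 × 12000 / 9.8 = 0.33 mm
PW = 12.04 + 5.82 + 1.90 + 0.33 = 20.09 ≈ 20.1 mm.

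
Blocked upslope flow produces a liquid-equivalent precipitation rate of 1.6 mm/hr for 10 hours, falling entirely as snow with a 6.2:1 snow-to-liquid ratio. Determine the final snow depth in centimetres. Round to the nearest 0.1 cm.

snow depth ≈ 9.9 cm

Liquid-equivalent depth = 1.6 × 10 = 16 mm.
Snow depth = 16 mm × 6.2 = 99.2 mm = 9.9 cm.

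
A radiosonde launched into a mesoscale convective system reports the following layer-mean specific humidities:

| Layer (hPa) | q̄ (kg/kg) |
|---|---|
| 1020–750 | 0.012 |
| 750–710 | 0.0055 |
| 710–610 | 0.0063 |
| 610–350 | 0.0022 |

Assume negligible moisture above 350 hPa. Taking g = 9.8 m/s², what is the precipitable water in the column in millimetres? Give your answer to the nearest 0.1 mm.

PW ≈ 47.6 mm

Precipitable water is the column-integrated vapour mass per unit area: PW = (1/g) Σ q̄ Δp, with q in kg/kg and Δp in Pa (1 kg/m² of water = 1 mm).
Layer 1020–750 hPa: Δp = 270 hPa = 27000 Pa, q̄ = 0.012 kg/kg → 0.012 × 27000 / 9.8 = 33.06 mm
Layer 750–710 hPa: Δp = 40 hPa = 4000 Pa, q̄ = 0.0055 kg/kg → 0.0055 × 4000 / 9.8 = 2.24 mm
Layer 710–610 hPa: Δp = 100 hPa = 10000 Pa, q̄ = 0.0063 kg/kg → 0.0063 × 10000 / 9.8 = 6.43 mm
Layer 610–350 hPa: Δp = 260 hPa = 26000 Pa, q̄ = 0.0022 kg/kg → 0.0022 × 26000 / 9.8 = 5.84 mm
PW = 33.06 + 2.24 + 6.43 + 5.84 = 47.57 ≈ 47.6 mm.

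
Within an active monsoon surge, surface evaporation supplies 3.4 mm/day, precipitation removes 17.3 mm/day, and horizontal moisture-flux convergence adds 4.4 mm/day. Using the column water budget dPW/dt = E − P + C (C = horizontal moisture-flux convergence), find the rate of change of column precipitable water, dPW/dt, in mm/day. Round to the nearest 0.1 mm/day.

dPW/dt = E − P + C = 3.4 − 17.3 + (4.4) = -9.5 mm/day.

dPW/dt ≈ -9.5 mm/day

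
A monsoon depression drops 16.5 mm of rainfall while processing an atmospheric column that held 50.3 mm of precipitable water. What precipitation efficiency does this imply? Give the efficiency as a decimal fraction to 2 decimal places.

ε ≈ 0.33

ε = rainfall / PW = 16.5 / 50.3 = 0.33.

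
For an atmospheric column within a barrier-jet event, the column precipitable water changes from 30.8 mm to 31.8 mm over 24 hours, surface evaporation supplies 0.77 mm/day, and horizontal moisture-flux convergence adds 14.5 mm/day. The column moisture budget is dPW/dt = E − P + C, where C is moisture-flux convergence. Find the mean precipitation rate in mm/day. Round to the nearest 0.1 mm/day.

P ≈ 14.3 mm/day

dPW/dt = (31.8 − 30.8) mm / (24/24 day) = +1.000 mm/day.
P = E + C − dPW/dt = 0.77 + (14.5) − (+1.000) = 14.3 mm/day.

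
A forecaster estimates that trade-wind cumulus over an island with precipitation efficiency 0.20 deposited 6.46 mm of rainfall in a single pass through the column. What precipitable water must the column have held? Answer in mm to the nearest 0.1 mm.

PW ≈ 32.3 mm

PW = rainfall / ε = 6.46 / 0.20 = 32.3 mm.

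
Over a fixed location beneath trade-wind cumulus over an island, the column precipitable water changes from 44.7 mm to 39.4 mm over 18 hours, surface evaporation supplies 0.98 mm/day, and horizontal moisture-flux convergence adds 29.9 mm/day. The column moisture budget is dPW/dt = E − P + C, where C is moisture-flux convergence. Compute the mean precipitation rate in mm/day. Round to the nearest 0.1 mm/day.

P ≈ 37.9 mm/day

dPW/dt = (39.4 − 44.7) mm / (18/24 day) = -7.067 mm/day.
P = E + C − dPW/dt = 0.98 + (29.9) − (-7.067) = 37.9 mm/day.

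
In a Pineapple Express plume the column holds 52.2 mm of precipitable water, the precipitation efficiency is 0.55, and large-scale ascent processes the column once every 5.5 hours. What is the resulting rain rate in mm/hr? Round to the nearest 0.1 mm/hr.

Each overturning extracts ε × PW = 0.55 × 52.2 = 28.71 mm.
Rate = ε·PW / τ = 28.71 / 5.5 h = 5.2 mm/hr.

R ≈ 5.2 mm/hr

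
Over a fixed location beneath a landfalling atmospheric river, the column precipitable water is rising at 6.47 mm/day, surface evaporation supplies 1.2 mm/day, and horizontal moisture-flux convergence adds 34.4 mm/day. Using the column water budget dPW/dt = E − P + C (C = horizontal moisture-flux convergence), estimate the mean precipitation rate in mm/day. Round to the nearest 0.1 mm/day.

dPW/dt = +6.47 mm/day.
P = E + C − dPW/dt = 1.2 + (34.4) − (+6.47) = 29.1 mm/day.

P ≈ 29.1 mm/day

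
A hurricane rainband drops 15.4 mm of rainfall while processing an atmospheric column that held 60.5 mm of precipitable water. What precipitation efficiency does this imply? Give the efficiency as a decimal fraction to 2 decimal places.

ε ≈ 0.25

ε = rainfall / PW = 15.4 / 60.5 = 0.25.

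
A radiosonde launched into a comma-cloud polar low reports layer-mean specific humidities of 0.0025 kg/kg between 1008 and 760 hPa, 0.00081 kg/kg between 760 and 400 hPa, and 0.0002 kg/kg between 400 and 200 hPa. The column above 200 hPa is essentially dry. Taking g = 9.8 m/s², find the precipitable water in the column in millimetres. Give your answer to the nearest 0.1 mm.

Precipitable water is the column-integrated vapour mass per unit area: PW = (1/g) Σ q̄ Δp, with q in kg/kg and Δp in Pa (1 kg/m² of water = 1 mm).
Layer 1008–760 hPa: Δp = 248 hPa = 24800 Pa, q̄ = 0.0025 kg/kg → 0.0025 × 24800 / 9.8 = 6.33 mm
Layer 760–400 hPa: Δp = 360 hPa = 36000 Pa, q̄ = 0.00081 kg/kg → 0.00081 × 36000 / 9.8 = 2.98 mm
Layer 400–200 hPa: Δp = 200 hPa = 20000 Pa, q̄ = 0.0002 kg/kg → 0.0002 × 20000 / 9.8 = 0.41 mm
PW = 6.33 + 2.98 + 0.41 = 9.72 ≈ 9.7 mm.

PW ≈ 9.7 mm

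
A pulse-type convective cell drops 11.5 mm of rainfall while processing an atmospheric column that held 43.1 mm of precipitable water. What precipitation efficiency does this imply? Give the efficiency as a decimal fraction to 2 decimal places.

ε = rainfall / PW = 11.5 / 43.1 = 0.27.

ε ≈ 0.27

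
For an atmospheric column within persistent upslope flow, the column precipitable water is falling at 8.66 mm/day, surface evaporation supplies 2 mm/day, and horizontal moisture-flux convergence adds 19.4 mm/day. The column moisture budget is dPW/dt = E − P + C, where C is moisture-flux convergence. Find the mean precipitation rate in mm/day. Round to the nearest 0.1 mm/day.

dPW/dt = -8.66 mm/day.
P = E + C − dPW/dt = 2 + (19.4) − (-8.66) = 30.1 mm/day.

P ≈ 30.1 mm/day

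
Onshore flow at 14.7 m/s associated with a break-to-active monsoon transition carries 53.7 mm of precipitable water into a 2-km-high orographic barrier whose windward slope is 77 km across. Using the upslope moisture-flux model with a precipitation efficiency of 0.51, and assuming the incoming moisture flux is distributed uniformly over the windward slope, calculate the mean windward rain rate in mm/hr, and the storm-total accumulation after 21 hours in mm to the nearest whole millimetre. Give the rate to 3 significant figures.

R ≈ 18.8 mm/hr; total ≈ 395 mm

Incoming column moisture flux per unit ridge length: F = V × PW = 14.7 × 53.7 = 789.39 mm·m/s.
Spread over the 77 km slope with efficiency ε = 0.51: R = ε·F/W = 0.51 × 789.39 / 77000 m = 5.228e-03 mm/s.
R = 5.228e-03 × 3600 = 18.8 mm/hr.
Over 21 h: total = 18.8 × 21 = 394.8 ≈ 395 mm.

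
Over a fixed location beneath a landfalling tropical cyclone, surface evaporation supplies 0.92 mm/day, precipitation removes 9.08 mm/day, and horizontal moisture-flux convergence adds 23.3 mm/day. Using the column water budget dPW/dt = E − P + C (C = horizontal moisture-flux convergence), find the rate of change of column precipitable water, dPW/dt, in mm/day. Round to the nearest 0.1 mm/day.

dPW/dt = E − P + C = 0.92 − 9.08 + (23.3) = 15.1 mm/day.

dPW/dt ≈ 15.1 mm/day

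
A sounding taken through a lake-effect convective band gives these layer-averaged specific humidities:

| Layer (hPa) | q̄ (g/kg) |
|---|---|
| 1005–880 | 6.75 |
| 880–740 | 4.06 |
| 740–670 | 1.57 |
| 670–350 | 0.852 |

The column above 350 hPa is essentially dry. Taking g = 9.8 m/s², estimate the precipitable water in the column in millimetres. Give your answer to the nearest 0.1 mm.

Precipitable water is the column-integrated vapour mass per unit area: PW = (1/g) Σ q̄ Δp, with q in kg/kg and Δp in Pa (1 kg/m² of water = 1 mm).
Layer 1005–880 hPa: Δp = 125 hPa = 12500 Pa, q̄ = 0.00675 kg/kg → 0.00675 × 12500 / 9.8 = 8.61 mm
Layer 880–740 hPa: Δp = 140 hPa = 14000 Pa, q̄ = 0.00406 kg/kg → 0.00406 × 14000 / 9.8 = 5.80 mm
Layer 740–670 hPa: Δp = 70 hPa = 7000 Pa, q̄ = 0.00157 kg/kg → 0.00157 × 7000 / 9.8 = 1.12 mm
Layer 670–350 hPa: Δp = 320 hPa = 32000 Pa, q̄ = 0.000852 kg/kg → 0.000852 × 32000 / 9.8 = 2.78 mm
PW = 8.61 + 5.80 + 1.12 + 2.78 = 18.31 ≈ 18.3 mm.

PW ≈ 18.3 mm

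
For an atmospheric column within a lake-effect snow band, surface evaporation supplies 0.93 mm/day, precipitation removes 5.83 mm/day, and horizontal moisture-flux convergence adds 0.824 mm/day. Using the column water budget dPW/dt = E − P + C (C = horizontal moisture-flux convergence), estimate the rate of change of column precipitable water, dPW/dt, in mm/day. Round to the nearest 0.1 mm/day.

dPW/dt ≈ -4.1 mm/day

dPW/dt = E − P + C = 0.93 − 5.83 + (0.824) = -4.1 mm/day.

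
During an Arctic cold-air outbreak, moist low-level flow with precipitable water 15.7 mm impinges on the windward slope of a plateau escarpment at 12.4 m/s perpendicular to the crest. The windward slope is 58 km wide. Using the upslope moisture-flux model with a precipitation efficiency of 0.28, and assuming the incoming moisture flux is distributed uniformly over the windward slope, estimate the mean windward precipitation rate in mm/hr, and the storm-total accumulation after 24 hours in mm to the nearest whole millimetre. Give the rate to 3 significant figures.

Incoming column moisture flux per unit ridge length: F = V × PW = 12.4 × 15.7 = 194.68 mm·m/s.
Spread over the 58 km slope with efficiency ε = 0.28: R = ε·F/W = 0.28 × 194.68 / 58000 m = 9.398e-04 mm/s.
R = 9.398e-04 × 3600 = 3.38 mm/hr.
Over 24 h: total = 3.38 × 24 = 81.12 ≈ 81 mm.

R ≈ 3.38 mm/hr; total ≈ 81 mm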